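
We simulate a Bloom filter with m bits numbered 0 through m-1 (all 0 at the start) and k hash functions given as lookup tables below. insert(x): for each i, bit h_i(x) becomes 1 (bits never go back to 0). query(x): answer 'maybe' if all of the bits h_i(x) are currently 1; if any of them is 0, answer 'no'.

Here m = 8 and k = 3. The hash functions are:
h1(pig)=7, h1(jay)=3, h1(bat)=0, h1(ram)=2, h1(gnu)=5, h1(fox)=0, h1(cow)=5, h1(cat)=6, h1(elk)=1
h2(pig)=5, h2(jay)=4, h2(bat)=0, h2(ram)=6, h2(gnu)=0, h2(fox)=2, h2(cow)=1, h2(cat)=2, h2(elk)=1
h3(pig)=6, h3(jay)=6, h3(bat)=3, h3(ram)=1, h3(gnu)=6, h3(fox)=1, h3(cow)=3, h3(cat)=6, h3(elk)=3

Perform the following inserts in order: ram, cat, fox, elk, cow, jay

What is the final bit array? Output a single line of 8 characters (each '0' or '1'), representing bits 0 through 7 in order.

Start: bits=00000000
After insert 'ram': sets bits 1 2 6 -> bits=01100010
After insert 'cat': sets bits 2 6 -> bits=01100010
After insert 'fox': sets bits 0 1 2 -> bits=11100010
After insert 'elk': sets bits 1 3 -> bits=11110010
After insert 'cow': sets bits 1 3 5 -> bits=11110110
After insert 'jay': sets bits 3 4 6 -> bits=11111110

Answer: 11111110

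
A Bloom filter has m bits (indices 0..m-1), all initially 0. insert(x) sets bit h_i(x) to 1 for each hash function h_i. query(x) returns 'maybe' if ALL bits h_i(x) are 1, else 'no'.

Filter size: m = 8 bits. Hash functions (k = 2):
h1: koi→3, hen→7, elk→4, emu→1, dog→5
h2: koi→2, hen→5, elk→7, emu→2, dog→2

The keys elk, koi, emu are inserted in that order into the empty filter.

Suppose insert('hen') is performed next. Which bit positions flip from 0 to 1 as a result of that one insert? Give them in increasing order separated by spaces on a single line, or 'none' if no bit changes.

Answer: 5

Derivation:
Start: bits=00000000
After insert 'elk': sets bits 4 7 -> bits=00001001
After insert 'koi': sets bits 2 3 -> bits=00111001
After insert 'emu': sets bits 1 2 -> bits=01111001
insert 'hen' would touch bits 5 7; currently bit5=0, bit7=1
Bits that are 0 among those (would change 0->1): 5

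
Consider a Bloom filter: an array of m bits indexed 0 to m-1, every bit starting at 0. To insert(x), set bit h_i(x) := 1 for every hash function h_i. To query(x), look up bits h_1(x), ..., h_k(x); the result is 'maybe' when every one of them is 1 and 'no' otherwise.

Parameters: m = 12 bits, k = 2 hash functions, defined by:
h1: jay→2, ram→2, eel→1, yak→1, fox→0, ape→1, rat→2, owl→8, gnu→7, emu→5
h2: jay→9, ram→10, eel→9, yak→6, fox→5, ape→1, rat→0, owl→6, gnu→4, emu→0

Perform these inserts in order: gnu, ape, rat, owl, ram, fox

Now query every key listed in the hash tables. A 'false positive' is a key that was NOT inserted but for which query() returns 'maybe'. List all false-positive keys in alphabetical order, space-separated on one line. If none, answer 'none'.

Answer: emu yak

Derivation:
Start: bits=000000000000
After insert 'gnu': sets bits 4 7 -> bits=000010010000
After insert 'ape': sets bits 1 -> bits=010010010000
After insert 'rat': sets bits 0 2 -> bits=111010010000
After insert 'owl': sets bits 6 8 -> bits=111010111000
After insert 'ram': sets bits 2 10 -> bits=111010111010
After insert 'fox': sets bits 0 5 -> bits=111011111010
Not inserted: eel emu jay yak — query each against bits=111011111010:
query eel: checks bit1=1, bit9=0 (has a 0) -> no => not a false positive
query emu: checks bit0=1, bit5=1 (all 1) -> maybe => FALSE POSITIVE
query jay: checks bit2=1, bit9=0 (has a 0) -> no => not a false positive
query yak: checks bit1=1, bit6=1 (all 1) -> maybe => FALSE POSITIVE
False positives (alphabetical): emu yak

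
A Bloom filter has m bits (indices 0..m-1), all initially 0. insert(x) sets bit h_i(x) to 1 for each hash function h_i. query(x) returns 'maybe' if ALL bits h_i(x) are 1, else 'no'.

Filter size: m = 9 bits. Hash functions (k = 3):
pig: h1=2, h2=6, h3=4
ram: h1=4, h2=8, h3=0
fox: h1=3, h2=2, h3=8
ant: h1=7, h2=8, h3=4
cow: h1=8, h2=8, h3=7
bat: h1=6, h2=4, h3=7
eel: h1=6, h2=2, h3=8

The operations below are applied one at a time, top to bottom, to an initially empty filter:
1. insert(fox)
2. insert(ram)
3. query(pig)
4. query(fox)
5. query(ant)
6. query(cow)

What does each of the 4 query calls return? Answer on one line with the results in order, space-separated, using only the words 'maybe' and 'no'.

Answer: no maybe no no

Derivation:
Start: bits=000000000
Op 1: insert fox -> sets bits 2 3 8 -> bits=001100001
Op 2: insert ram -> sets bits 0 4 8 -> bits=101110001
Op 3: query pig -> checks bit2=1, bit4=1, bit6=0 (has a 0) -> no
Op 4: query fox -> checks bit2=1, bit3=1, bit8=1 (all 1) -> maybe
Op 5: query ant -> checks bit4=1, bit7=0, bit8=1 (has a 0) -> no
Op 6: query cow -> checks bit7=0, bit8=1 (has a 0) -> no
Query results in order: no maybe no no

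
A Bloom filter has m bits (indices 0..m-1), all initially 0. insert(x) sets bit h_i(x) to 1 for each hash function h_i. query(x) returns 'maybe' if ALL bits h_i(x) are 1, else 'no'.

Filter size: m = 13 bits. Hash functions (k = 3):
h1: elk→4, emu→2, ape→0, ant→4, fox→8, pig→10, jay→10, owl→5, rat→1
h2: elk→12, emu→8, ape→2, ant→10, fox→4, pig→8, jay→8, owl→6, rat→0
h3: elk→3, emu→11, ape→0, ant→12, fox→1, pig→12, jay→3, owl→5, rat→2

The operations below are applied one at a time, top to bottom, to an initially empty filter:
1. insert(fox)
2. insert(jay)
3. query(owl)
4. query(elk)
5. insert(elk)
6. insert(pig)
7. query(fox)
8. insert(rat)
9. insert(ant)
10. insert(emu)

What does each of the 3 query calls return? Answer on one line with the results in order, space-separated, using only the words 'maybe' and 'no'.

Answer: no no maybe

Derivation:
Start: bits=0000000000000
Op 1: insert fox -> sets bits 1 4 8 -> bits=0100100010000
Op 2: insert jay -> sets bits 3 8 10 -> bits=0101100010100
Op 3: query owl -> checks bit5=0, bit6=0 (has a 0) -> no
Op 4: query elk -> checks bit3=1, bit4=1, bit12=0 (has a 0) -> no
Op 5: insert elk -> sets bits 3 4 12 -> bits=0101100010101
Op 6: insert pig -> sets bits 8 10 12 -> bits=0101100010101
Op 7: query fox -> checks bit1=1, bit4=1, bit8=1 (all 1) -> maybe
Op 8: insert rat -> sets bits 0 1 2 -> bits=1111100010101
Op 9: insert ant -> sets bits 4 10 12 -> bits=1111100010101
Op 10: insert emu -> sets bits 2 8 11 -> bits=1111100010111
Query results in order: no no maybe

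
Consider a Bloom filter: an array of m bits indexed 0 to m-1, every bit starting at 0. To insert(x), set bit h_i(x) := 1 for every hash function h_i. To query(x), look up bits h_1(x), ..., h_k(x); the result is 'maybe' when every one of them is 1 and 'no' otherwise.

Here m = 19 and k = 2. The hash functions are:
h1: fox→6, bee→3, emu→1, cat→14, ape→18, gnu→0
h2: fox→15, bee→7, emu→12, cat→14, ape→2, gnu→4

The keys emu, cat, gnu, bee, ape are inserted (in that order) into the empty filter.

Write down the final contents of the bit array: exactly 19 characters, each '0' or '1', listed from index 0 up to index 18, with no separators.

Start: bits=0000000000000000000
After insert 'emu': sets bits 1 12 -> bits=0100000000001000000
After insert 'cat': sets bits 14 -> bits=0100000000001010000
After insert 'gnu': sets bits 0 4 -> bits=1100100000001010000
After insert 'bee': sets bits 3 7 -> bits=1101100100001010000
After insert 'ape': sets bits 2 18 -> bits=1111100100001010001

Answer: 1111100100001010001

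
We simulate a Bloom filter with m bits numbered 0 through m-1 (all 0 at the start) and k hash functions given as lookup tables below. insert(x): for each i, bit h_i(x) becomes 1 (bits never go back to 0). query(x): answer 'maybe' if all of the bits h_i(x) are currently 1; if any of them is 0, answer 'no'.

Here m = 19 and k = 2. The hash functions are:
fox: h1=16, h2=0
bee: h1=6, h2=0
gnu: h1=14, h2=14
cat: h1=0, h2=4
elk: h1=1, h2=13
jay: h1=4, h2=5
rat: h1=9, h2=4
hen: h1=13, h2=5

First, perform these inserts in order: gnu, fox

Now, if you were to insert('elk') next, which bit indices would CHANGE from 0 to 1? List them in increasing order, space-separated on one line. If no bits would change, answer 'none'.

Start: bits=0000000000000000000
After insert 'gnu': sets bits 14 -> bits=0000000000000010000
After insert 'fox': sets bits 0 16 -> bits=1000000000000010100
insert 'elk' would touch bits 1 13; currently bit1=0, bit13=0
Bits that are 0 among those (would change 0->1): 1 13

Answer: 1 13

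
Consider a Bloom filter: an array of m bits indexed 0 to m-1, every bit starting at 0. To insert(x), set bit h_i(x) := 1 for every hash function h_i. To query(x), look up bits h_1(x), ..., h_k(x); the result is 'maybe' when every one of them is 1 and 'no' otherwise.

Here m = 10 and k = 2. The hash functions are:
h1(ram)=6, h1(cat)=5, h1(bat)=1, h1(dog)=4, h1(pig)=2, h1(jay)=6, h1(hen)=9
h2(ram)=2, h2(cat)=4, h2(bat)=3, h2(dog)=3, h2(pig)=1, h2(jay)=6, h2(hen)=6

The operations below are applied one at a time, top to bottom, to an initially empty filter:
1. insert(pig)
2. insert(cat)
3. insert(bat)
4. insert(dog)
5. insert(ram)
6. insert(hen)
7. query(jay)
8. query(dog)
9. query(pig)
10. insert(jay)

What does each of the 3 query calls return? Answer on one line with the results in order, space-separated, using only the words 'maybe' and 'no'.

Start: bits=0000000000
Op 1: insert pig -> sets bits 1 2 -> bits=0110000000
Op 2: insert cat -> sets bits 4 5 -> bits=0110110000
Op 3: insert bat -> sets bits 1 3 -> bits=0111110000
Op 4: insert dog -> sets bits 3 4 -> bits=0111110000
Op 5: insert ram -> sets bits 2 6 -> bits=0111111000
Op 6: insert hen -> sets bits 6 9 -> bits=0111111001
Op 7: query jay -> checks bit6=1 (all 1) -> maybe
Op 8: query dog -> checks bit3=1, bit4=1 (all 1) -> maybe
Op 9: query pig -> checks bit1=1, bit2=1 (all 1) -> maybe
Op 10: insert jay -> sets bits 6 -> bits=0111111001
Query results in order: maybe maybe maybe

Answer: maybe maybe maybe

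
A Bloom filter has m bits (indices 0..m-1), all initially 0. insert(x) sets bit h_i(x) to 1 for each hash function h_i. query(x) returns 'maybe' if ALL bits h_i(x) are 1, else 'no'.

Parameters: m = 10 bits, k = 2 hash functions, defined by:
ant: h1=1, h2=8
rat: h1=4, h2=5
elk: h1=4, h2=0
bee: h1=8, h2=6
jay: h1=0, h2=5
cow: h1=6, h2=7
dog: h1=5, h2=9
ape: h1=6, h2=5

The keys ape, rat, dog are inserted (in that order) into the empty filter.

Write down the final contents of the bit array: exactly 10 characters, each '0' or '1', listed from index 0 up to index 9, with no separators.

Start: bits=0000000000
After insert 'ape': sets bits 5 6 -> bits=0000011000
After insert 'rat': sets bits 4 5 -> bits=0000111000
After insert 'dog': sets bits 5 9 -> bits=0000111001

Answer: 0000111001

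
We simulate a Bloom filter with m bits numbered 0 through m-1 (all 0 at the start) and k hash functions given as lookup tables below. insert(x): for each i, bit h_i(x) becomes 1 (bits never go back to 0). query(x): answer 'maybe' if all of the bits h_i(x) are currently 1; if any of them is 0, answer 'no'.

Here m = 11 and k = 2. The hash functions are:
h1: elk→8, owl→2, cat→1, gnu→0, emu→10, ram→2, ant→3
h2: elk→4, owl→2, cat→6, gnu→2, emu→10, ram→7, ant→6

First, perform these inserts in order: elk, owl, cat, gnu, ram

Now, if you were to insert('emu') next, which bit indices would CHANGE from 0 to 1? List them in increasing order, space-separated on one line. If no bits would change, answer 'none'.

Answer: 10

Derivation:
Start: bits=00000000000
After insert 'elk': sets bits 4 8 -> bits=00001000100
After insert 'owl': sets bits 2 -> bits=00101000100
After insert 'cat': sets bits 1 6 -> bits=01101010100
After insert 'gnu': sets bits 0 2 -> bits=11101010100
After insert 'ram': sets bits 2 7 -> bits=11101011100
insert 'emu' would touch bits 10; currently bit10=0
Bits that are 0 among those (would change 0->1): 10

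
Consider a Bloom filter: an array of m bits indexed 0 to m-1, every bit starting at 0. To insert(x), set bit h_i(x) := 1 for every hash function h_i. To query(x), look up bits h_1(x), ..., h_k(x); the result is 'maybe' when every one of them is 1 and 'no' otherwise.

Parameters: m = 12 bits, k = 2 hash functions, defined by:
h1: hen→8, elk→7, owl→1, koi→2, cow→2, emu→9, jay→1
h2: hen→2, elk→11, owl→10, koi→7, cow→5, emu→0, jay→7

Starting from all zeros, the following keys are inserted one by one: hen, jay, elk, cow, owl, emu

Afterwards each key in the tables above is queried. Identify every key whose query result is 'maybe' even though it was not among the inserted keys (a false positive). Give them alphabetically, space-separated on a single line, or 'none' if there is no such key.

Answer: koi

Derivation:
Start: bits=000000000000
After insert 'hen': sets bits 2 8 -> bits=001000001000
After insert 'jay': sets bits 1 7 -> bits=011000011000
After insert 'elk': sets bits 7 11 -> bits=011000011001
After insert 'cow': sets bits 2 5 -> bits=011001011001
After insert 'owl': sets bits 1 10 -> bits=011001011011
After insert 'emu': sets bits 0 9 -> bits=111001011111
Not inserted: koi — query each against bits=111001011111:
query koi: checks bit2=1, bit7=1 (all 1) -> maybe => FALSE POSITIVE
False positives (alphabetical): koi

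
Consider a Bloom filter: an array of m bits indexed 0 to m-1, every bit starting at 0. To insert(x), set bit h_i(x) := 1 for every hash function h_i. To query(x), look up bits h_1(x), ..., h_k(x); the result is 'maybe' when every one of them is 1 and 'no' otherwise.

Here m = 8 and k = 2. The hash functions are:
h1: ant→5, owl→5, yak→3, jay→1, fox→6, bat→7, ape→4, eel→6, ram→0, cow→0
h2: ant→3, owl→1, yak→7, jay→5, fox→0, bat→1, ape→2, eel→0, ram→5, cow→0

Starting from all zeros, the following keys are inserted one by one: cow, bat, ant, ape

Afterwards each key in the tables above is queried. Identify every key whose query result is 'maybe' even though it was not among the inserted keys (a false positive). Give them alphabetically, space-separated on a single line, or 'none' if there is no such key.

Answer: jay owl ram yak

Derivation:
Start: bits=00000000
After insert 'cow': sets bits 0 -> bits=10000000
After insert 'bat': sets bits 1 7 -> bits=11000001
After insert 'ant': sets bits 3 5 -> bits=11010101
After insert 'ape': sets bits 2 4 -> bits=11111101
Not inserted: eel fox jay owl ram yak — query each against bits=11111101:
query eel: checks bit0=1, bit6=0 (has a 0) -> no => not a false positive
query fox: checks bit0=1, bit6=0 (has a 0) -> no => not a false positive
query jay: checks bit1=1, bit5=1 (all 1) -> maybe => FALSE POSITIVE
query owl: checks bit1=1, bit5=1 (all 1) -> maybe => FALSE POSITIVE
query ram: checks bit0=1, bit5=1 (all 1) -> maybe => FALSE POSITIVE
query yak: checks bit3=1, bit7=1 (all 1) -> maybe => FALSE POSITIVE
False positives (alphabetical): jay owl ram yak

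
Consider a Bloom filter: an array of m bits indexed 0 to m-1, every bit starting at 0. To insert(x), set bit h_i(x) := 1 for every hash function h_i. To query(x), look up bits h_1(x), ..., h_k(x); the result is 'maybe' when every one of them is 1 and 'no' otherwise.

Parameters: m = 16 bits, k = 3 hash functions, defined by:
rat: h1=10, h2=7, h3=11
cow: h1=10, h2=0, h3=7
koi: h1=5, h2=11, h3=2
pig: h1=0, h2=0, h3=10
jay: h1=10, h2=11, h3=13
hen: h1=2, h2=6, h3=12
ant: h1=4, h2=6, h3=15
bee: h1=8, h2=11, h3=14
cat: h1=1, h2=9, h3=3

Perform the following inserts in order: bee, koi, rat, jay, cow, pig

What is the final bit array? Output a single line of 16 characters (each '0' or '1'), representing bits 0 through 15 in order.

Start: bits=0000000000000000
After insert 'bee': sets bits 8 11 14 -> bits=0000000010010010
After insert 'koi': sets bits 2 5 11 -> bits=0010010010010010
After insert 'rat': sets bits 7 10 11 -> bits=0010010110110010
After insert 'jay': sets bits 10 11 13 -> bits=0010010110110110
After insert 'cow': sets bits 0 7 10 -> bits=1010010110110110
After insert 'pig': sets bits 0 10 -> bits=1010010110110110

Answer: 1010010110110110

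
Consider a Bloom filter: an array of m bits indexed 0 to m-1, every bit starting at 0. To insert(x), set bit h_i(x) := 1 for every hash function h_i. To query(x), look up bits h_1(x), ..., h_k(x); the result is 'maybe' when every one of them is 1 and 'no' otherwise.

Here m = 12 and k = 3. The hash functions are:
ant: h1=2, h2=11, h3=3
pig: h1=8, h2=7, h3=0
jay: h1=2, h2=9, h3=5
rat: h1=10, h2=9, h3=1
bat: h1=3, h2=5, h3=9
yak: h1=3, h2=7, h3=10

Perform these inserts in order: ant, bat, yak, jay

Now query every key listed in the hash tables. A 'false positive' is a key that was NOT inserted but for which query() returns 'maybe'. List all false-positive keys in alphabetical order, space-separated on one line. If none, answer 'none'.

Start: bits=000000000000
After insert 'ant': sets bits 2 3 11 -> bits=001100000001
After insert 'bat': sets bits 3 5 9 -> bits=001101000101
After insert 'yak': sets bits 3 7 10 -> bits=001101010111
After insert 'jay': sets bits 2 5 9 -> bits=001101010111
Not inserted: pig rat — query each against bits=001101010111:
query pig: checks bit0=0, bit7=1, bit8=0 (has a 0) -> no => not a false positive
query rat: checks bit1=0, bit9=1, bit10=1 (has a 0) -> no => not a false positive
False positives (alphabetical): none

Answer: none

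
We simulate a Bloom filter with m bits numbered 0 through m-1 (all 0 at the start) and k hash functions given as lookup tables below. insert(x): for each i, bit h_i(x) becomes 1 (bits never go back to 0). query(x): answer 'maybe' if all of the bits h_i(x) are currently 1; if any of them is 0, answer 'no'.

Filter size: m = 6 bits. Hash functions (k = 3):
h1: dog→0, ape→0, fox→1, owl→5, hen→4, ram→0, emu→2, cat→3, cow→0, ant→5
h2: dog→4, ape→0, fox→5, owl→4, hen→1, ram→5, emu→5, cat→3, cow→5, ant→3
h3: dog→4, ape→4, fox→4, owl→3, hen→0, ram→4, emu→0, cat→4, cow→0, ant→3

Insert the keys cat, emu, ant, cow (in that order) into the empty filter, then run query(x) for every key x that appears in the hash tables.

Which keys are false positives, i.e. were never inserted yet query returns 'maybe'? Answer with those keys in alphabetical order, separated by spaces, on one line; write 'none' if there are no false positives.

Answer: ape dog owl ram

Derivation:
Start: bits=000000
After insert 'cat': sets bits 3 4 -> bits=000110
After insert 'emu': sets bits 0 2 5 -> bits=101111
After insert 'ant': sets bits 3 5 -> bits=101111
After insert 'cow': sets bits 0 5 -> bits=101111
Not inserted: ape dog fox hen owl ram — query each against bits=101111:
query ape: checks bit0=1, bit4=1 (all 1) -> maybe => FALSE POSITIVE
query dog: checks bit0=1, bit4=1 (all 1) -> maybe => FALSE POSITIVE
query fox: checks bit1=0, bit4=1, bit5=1 (has a 0) -> no => not a false positive
query hen: checks bit0=1, bit1=0, bit4=1 (has a 0) -> no => not a false positive
query owl: checks bit3=1, bit4=1, bit5=1 (all 1) -> maybe => FALSE POSITIVE
query ram: checks bit0=1, bit4=1, bit5=1 (all 1) -> maybe => FALSE POSITIVE
False positives (alphabetical): ape dog owl ram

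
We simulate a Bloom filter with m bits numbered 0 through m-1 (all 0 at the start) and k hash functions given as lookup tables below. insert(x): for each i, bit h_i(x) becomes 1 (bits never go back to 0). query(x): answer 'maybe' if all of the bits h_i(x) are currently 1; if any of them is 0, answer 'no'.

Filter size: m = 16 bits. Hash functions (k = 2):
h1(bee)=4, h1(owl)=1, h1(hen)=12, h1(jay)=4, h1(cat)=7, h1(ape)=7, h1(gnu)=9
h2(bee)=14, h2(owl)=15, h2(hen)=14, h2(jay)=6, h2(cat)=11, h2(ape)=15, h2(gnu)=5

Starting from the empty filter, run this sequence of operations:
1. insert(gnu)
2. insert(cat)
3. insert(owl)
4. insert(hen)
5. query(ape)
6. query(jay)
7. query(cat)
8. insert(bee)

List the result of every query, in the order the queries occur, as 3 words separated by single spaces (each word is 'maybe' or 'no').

Start: bits=0000000000000000
Op 1: insert gnu -> sets bits 5 9 -> bits=0000010001000000
Op 2: insert cat -> sets bits 7 11 -> bits=0000010101010000
Op 3: insert owl -> sets bits 1 15 -> bits=0100010101010001
Op 4: insert hen -> sets bits 12 14 -> bits=0100010101011011
Op 5: query ape -> checks bit7=1, bit15=1 (all 1) -> maybe
Op 6: query jay -> checks bit4=0, bit6=0 (has a 0) -> no
Op 7: query cat -> checks bit7=1, bit11=1 (all 1) -> maybe
Op 8: insert bee -> sets bits 4 14 -> bits=0100110101011011
Query results in order: maybe no maybe

Answer: maybe no maybe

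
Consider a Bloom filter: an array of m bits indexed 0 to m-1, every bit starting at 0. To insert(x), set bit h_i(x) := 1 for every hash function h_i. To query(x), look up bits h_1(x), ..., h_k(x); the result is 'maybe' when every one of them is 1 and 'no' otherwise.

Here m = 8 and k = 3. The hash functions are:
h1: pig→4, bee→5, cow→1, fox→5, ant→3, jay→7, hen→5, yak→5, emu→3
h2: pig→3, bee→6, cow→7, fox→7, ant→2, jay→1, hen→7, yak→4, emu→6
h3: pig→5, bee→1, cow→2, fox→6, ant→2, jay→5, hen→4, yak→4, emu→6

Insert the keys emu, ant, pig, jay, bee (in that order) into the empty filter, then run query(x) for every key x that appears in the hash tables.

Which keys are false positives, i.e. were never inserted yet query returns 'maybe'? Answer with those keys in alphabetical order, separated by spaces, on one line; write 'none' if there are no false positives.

Start: bits=00000000
After insert 'emu': sets bits 3 6 -> bits=00010010
After insert 'ant': sets bits 2 3 -> bits=00110010
After insert 'pig': sets bits 3 4 5 -> bits=00111110
After insert 'jay': sets bits 1 5 7 -> bits=01111111
After insert 'bee': sets bits 1 5 6 -> bits=01111111
Not inserted: cow fox hen yak — query each against bits=01111111:
query cow: checks bit1=1, bit2=1, bit7=1 (all 1) -> maybe => FALSE POSITIVE
query fox: checks bit5=1, bit6=1, bit7=1 (all 1) -> maybe => FALSE POSITIVE
query hen: checks bit4=1, bit5=1, bit7=1 (all 1) -> maybe => FALSE POSITIVE
query yak: checks bit4=1, bit5=1 (all 1) -> maybe => FALSE POSITIVE
False positives (alphabetical): cow fox hen yak

Answer: cow fox hen yak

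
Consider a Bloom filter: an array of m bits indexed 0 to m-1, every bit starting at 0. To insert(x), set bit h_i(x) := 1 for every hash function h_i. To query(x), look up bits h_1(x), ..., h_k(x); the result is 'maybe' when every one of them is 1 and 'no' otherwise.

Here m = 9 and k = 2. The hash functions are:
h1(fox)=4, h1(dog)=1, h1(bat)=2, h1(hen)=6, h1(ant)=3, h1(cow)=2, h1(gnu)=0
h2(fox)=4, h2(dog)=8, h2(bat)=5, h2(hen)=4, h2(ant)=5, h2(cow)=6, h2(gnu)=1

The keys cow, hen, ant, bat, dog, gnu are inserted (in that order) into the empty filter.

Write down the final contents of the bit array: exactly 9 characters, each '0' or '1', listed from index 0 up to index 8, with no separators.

Answer: 111111101

Derivation:
Start: bits=000000000
After insert 'cow': sets bits 2 6 -> bits=001000100
After insert 'hen': sets bits 4 6 -> bits=001010100
After insert 'ant': sets bits 3 5 -> bits=001111100
After insert 'bat': sets bits 2 5 -> bits=001111100
After insert 'dog': sets bits 1 8 -> bits=011111101
After insert 'gnu': sets bits 0 1 -> bits=111111101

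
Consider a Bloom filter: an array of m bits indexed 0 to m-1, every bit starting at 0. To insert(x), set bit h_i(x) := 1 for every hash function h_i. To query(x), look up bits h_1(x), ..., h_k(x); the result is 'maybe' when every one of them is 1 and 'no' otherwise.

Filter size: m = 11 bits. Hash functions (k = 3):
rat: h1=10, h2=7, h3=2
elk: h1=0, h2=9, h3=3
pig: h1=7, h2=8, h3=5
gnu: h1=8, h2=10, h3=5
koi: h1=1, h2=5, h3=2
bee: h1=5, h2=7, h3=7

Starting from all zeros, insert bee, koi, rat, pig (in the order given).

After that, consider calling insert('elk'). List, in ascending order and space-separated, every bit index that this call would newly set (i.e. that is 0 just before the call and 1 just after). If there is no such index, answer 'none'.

Answer: 0 3 9

Derivation:
Start: bits=00000000000
After insert 'bee': sets bits 5 7 -> bits=00000101000
After insert 'koi': sets bits 1 2 5 -> bits=01100101000
After insert 'rat': sets bits 2 7 10 -> bits=01100101001
After insert 'pig': sets bits 5 7 8 -> bits=01100101101
insert 'elk' would touch bits 0 3 9; currently bit0=0, bit3=0, bit9=0
Bits that are 0 among those (would change 0->1): 0 3 9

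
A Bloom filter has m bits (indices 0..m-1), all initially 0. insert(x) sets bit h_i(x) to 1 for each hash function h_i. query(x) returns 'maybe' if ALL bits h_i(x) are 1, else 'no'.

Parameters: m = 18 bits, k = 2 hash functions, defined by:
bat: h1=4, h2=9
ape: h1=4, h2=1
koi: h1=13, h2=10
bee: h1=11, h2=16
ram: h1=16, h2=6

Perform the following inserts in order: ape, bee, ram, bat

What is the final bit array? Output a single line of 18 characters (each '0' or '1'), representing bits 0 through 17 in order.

Start: bits=000000000000000000
After insert 'ape': sets bits 1 4 -> bits=010010000000000000
After insert 'bee': sets bits 11 16 -> bits=010010000001000010
After insert 'ram': sets bits 6 16 -> bits=010010100001000010
After insert 'bat': sets bits 4 9 -> bits=010010100101000010

Answer: 010010100101000010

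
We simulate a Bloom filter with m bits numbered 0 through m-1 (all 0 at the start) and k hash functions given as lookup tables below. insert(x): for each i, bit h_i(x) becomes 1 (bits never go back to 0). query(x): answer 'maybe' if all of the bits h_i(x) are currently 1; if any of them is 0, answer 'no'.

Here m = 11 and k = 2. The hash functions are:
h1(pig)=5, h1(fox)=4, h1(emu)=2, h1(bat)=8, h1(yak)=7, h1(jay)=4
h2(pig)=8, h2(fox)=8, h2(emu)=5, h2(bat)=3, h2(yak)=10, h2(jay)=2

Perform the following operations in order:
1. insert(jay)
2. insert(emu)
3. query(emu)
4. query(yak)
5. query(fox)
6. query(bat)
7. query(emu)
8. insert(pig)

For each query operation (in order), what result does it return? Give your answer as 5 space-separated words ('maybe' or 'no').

Answer: maybe no no no maybe

Derivation:
Start: bits=00000000000
Op 1: insert jay -> sets bits 2 4 -> bits=00101000000
Op 2: insert emu -> sets bits 2 5 -> bits=00101100000
Op 3: query emu -> checks bit2=1, bit5=1 (all 1) -> maybe
Op 4: query yak -> checks bit7=0, bit10=0 (has a 0) -> no
Op 5: query fox -> checks bit4=1, bit8=0 (has a 0) -> no
Op 6: query bat -> checks bit3=0, bit8=0 (has a 0) -> no
Op 7: query emu -> checks bit2=1, bit5=1 (all 1) -> maybe
Op 8: insert pig -> sets bits 5 8 -> bits=00101100100
Query results in order: maybe no no no maybe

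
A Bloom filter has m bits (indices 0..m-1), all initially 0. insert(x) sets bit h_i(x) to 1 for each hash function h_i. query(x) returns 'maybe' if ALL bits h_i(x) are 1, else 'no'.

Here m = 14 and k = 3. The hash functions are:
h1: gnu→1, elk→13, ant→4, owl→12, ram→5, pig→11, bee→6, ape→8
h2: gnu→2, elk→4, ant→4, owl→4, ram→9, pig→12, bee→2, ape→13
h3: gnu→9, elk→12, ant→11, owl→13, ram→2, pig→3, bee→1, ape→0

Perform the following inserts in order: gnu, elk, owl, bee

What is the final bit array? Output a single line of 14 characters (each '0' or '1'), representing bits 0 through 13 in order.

Answer: 01101010010011

Derivation:
Start: bits=00000000000000
After insert 'gnu': sets bits 1 2 9 -> bits=01100000010000
After insert 'elk': sets bits 4 12 13 -> bits=01101000010011
After insert 'owl': sets bits 4 12 13 -> bits=01101000010011
After insert 'bee': sets bits 1 2 6 -> bits=01101010010011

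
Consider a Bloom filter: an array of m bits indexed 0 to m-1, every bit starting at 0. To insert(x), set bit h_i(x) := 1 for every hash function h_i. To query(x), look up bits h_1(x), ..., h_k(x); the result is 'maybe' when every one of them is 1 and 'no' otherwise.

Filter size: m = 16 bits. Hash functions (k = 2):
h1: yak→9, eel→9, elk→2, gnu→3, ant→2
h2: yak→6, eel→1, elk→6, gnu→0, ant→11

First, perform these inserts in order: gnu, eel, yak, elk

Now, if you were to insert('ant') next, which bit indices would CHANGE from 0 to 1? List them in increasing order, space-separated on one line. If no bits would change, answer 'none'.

Answer: 11

Derivation:
Start: bits=0000000000000000
After insert 'gnu': sets bits 0 3 -> bits=1001000000000000
After insert 'eel': sets bits 1 9 -> bits=1101000001000000
After insert 'yak': sets bits 6 9 -> bits=1101001001000000
After insert 'elk': sets bits 2 6 -> bits=1111001001000000
insert 'ant' would touch bits 2 11; currently bit2=1, bit11=0
Bits that are 0 among those (would change 0->1): 11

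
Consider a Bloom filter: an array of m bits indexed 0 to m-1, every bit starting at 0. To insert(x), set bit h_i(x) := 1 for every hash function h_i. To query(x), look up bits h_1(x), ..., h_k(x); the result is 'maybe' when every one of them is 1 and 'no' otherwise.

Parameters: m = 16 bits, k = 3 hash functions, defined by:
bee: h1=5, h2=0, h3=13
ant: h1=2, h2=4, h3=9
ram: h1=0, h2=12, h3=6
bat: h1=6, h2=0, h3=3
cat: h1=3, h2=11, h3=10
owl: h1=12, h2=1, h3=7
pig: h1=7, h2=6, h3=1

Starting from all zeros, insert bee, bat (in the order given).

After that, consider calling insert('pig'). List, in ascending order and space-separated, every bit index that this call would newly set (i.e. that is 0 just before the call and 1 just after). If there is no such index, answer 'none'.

Answer: 1 7

Derivation:
Start: bits=0000000000000000
After insert 'bee': sets bits 0 5 13 -> bits=1000010000000100
After insert 'bat': sets bits 0 3 6 -> bits=1001011000000100
insert 'pig' would touch bits 1 6 7; currently bit1=0, bit6=1, bit7=0
Bits that are 0 among those (would change 0->1): 1 7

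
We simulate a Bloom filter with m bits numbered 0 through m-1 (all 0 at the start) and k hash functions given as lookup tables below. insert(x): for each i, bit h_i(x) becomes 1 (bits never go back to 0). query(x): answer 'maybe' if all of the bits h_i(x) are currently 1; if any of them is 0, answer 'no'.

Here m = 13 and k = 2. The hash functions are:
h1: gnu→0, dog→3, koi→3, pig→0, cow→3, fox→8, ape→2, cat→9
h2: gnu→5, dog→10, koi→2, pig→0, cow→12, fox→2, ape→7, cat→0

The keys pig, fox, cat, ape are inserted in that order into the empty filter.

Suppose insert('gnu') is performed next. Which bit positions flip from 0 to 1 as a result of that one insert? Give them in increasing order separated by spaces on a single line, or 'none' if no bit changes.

Start: bits=0000000000000
After insert 'pig': sets bits 0 -> bits=1000000000000
After insert 'fox': sets bits 2 8 -> bits=1010000010000
After insert 'cat': sets bits 0 9 -> bits=1010000011000
After insert 'ape': sets bits 2 7 -> bits=1010000111000
insert 'gnu' would touch bits 0 5; currently bit0=1, bit5=0
Bits that are 0 among those (would change 0->1): 5

Answer: 5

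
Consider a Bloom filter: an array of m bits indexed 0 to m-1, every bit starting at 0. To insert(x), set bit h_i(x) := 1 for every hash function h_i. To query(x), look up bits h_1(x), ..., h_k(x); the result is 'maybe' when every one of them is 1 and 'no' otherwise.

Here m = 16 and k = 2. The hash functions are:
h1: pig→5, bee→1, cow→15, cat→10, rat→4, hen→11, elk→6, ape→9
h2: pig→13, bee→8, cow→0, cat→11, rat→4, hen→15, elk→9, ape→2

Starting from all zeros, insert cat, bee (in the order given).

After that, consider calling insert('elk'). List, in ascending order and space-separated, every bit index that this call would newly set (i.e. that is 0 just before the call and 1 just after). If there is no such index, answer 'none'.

Answer: 6 9

Derivation:
Start: bits=0000000000000000
After insert 'cat': sets bits 10 11 -> bits=0000000000110000
After insert 'bee': sets bits 1 8 -> bits=0100000010110000
insert 'elk' would touch bits 6 9; currently bit6=0, bit9=0
Bits that are 0 among those (would change 0->1): 6 9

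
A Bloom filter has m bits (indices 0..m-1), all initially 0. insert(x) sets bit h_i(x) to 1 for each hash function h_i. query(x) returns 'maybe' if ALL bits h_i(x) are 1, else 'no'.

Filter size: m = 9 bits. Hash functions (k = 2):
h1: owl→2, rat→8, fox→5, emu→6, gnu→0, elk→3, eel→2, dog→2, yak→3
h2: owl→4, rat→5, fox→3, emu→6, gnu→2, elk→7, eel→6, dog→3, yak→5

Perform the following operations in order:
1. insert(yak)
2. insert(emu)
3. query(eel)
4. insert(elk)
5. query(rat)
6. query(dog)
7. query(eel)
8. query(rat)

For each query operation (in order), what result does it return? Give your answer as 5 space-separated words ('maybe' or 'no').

Answer: no no no no no

Derivation:
Start: bits=000000000
Op 1: insert yak -> sets bits 3 5 -> bits=000101000
Op 2: insert emu -> sets bits 6 -> bits=000101100
Op 3: query eel -> checks bit2=0, bit6=1 (has a 0) -> no
Op 4: insert elk -> sets bits 3 7 -> bits=000101110
Op 5: query rat -> checks bit5=1, bit8=0 (has a 0) -> no
Op 6: query dog -> checks bit2=0, bit3=1 (has a 0) -> no
Op 7: query eel -> checks bit2=0, bit6=1 (has a 0) -> no
Op 8: query rat -> checks bit5=1, bit8=0 (has a 0) -> no
Query results in order: no no no no no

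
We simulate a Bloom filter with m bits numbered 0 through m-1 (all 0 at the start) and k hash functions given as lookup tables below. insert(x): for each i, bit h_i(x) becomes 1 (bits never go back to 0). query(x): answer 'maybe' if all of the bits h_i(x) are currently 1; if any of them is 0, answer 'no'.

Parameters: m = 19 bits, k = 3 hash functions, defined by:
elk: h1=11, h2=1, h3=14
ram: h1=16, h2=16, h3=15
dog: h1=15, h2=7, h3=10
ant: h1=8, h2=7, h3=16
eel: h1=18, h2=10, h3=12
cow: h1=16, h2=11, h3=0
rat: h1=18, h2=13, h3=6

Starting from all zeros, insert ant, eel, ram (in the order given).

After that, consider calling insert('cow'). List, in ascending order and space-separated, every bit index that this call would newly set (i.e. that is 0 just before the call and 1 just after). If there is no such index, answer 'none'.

Start: bits=0000000000000000000
After insert 'ant': sets bits 7 8 16 -> bits=0000000110000000100
After insert 'eel': sets bits 10 12 18 -> bits=0000000110101000101
After insert 'ram': sets bits 15 16 -> bits=0000000110101001101
insert 'cow' would touch bits 0 11 16; currently bit0=0, bit11=0, bit16=1
Bits that are 0 among those (would change 0->1): 0 11

Answer: 0 11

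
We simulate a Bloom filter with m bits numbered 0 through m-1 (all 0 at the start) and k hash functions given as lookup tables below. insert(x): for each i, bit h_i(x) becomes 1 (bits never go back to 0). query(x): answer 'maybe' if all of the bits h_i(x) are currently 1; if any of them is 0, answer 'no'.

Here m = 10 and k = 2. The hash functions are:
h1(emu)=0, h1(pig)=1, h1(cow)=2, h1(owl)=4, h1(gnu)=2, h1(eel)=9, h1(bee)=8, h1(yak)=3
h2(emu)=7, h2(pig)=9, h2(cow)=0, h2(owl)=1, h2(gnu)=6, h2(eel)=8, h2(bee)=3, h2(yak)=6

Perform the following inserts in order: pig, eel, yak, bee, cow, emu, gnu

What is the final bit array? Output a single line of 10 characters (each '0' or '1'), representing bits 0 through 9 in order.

Answer: 1111001111

Derivation:
Start: bits=0000000000
After insert 'pig': sets bits 1 9 -> bits=0100000001
After insert 'eel': sets bits 8 9 -> bits=0100000011
After insert 'yak': sets bits 3 6 -> bits=0101001011
After insert 'bee': sets bits 3 8 -> bits=0101001011
After insert 'cow': sets bits 0 2 -> bits=1111001011
After insert 'emu': sets bits 0 7 -> bits=1111001111
After insert 'gnu': sets bits 2 6 -> bits=1111001111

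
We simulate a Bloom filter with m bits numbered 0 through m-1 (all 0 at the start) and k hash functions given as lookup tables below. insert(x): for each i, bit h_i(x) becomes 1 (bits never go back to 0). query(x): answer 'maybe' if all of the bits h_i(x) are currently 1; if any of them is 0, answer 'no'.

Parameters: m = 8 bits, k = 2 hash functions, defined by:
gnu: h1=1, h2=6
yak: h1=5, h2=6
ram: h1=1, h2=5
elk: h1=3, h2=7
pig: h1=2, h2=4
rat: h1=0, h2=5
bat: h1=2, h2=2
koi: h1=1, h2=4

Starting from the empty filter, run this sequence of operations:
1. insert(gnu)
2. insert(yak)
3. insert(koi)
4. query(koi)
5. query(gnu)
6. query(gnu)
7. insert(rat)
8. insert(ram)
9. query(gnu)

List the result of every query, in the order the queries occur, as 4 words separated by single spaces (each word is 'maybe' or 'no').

Start: bits=00000000
Op 1: insert gnu -> sets bits 1 6 -> bits=01000010
Op 2: insert yak -> sets bits 5 6 -> bits=01000110
Op 3: insert koi -> sets bits 1 4 -> bits=01001110
Op 4: query koi -> checks bit1=1, bit4=1 (all 1) -> maybe
Op 5: query gnu -> checks bit1=1, bit6=1 (all 1) -> maybe
Op 6: query gnu -> checks bit1=1, bit6=1 (all 1) -> maybe
Op 7: insert rat -> sets bits 0 5 -> bits=11001110
Op 8: insert ram -> sets bits 1 5 -> bits=11001110
Op 9: query gnu -> checks bit1=1, bit6=1 (all 1) -> maybe
Query results in order: maybe maybe maybe maybe

Answer: maybe maybe maybe maybe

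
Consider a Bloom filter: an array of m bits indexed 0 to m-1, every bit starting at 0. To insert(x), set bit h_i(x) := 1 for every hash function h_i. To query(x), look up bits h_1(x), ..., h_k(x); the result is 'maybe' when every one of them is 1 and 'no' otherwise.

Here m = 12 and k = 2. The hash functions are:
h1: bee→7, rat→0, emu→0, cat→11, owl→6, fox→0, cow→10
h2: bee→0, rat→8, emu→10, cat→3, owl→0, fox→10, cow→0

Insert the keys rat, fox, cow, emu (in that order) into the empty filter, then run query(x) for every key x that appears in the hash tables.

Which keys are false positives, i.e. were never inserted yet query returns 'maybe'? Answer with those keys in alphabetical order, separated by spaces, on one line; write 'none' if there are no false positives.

Start: bits=000000000000
After insert 'rat': sets bits 0 8 -> bits=100000001000
After insert 'fox': sets bits 0 10 -> bits=100000001010
After insert 'cow': sets bits 0 10 -> bits=100000001010
After insert 'emu': sets bits 0 10 -> bits=100000001010
Not inserted: bee cat owl — query each against bits=100000001010:
query bee: checks bit0=1, bit7=0 (has a 0) -> no => not a false positive
query cat: checks bit3=0, bit11=0 (has a 0) -> no => not a false positive
query owl: checks bit0=1, bit6=0 (has a 0) -> no => not a false positive
False positives (alphabetical): none

Answer: none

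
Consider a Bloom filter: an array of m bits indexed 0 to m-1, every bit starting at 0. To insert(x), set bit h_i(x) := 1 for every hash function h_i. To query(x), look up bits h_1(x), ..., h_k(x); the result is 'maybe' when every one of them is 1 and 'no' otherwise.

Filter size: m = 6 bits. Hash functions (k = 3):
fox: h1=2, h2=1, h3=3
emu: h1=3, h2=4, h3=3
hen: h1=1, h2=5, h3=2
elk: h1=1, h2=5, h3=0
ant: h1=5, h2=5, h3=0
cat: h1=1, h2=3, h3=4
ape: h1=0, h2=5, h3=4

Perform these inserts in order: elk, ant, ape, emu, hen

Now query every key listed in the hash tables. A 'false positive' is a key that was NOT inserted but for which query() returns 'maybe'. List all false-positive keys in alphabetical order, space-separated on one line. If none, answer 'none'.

Answer: cat fox

Derivation:
Start: bits=000000
After insert 'elk': sets bits 0 1 5 -> bits=110001
After insert 'ant': sets bits 0 5 -> bits=110001
After insert 'ape': sets bits 0 4 5 -> bits=110011
After insert 'emu': sets bits 3 4 -> bits=110111
After insert 'hen': sets bits 1 2 5 -> bits=111111
Not inserted: cat fox — query each against bits=111111:
query cat: checks bit1=1, bit3=1, bit4=1 (all 1) -> maybe => FALSE POSITIVE
query fox: checks bit1=1, bit2=1, bit3=1 (all 1) -> maybe => FALSE POSITIVE
False positives (alphabetical): cat fox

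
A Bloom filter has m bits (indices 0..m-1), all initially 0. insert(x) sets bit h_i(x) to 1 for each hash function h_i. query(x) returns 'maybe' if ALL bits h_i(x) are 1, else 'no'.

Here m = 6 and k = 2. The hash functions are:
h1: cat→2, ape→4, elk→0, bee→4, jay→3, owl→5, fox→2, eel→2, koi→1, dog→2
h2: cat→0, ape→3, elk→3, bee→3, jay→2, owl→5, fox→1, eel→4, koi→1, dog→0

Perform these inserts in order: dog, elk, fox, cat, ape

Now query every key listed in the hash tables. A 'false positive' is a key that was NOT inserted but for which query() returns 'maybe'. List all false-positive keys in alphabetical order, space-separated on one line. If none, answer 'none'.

Start: bits=000000
After insert 'dog': sets bits 0 2 -> bits=101000
After insert 'elk': sets bits 0 3 -> bits=101100
After insert 'fox': sets bits 1 2 -> bits=111100
After insert 'cat': sets bits 0 2 -> bits=111100
After insert 'ape': sets bits 3 4 -> bits=111110
Not inserted: bee eel jay koi owl — query each against bits=111110:
query bee: checks bit3=1, bit4=1 (all 1) -> maybe => FALSE POSITIVE
query eel: checks bit2=1, bit4=1 (all 1) -> maybe => FALSE POSITIVE
query jay: checks bit2=1, bit3=1 (all 1) -> maybe => FALSE POSITIVE
query koi: checks bit1=1 (all 1) -> maybe => FALSE POSITIVE
query owl: checks bit5=0 (has a 0) -> no => not a false positive
False positives (alphabetical): bee eel jay koi

Answer: bee eel jay koi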